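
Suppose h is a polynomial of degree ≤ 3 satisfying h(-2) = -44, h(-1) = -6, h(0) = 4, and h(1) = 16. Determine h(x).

Write h(x) = ax^3 + bx^2 + cx + d. Substituting each data point gives a linear system:
  -8a + 4b - 2c + d = -44
  -a + b - c + d = -6
  d = 4
  a + b + c + d = 16
Solving the system yields a = 5, b = 1, c = 6, d = 4.
So h(x) = 5x³ + x² + 6x + 4.
Check: h(-2) = -44. ✓

h(x) = 5x^3 + x^2 + 6x + 4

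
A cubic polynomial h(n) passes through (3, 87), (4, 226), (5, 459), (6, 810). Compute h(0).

-6

Write h(n) = an^3 + bn^2 + cn + d. Substituting each data point gives a linear system:
  27a + 9b + 3c + d = 87
  64a + 16b + 4c + d = 226
  125a + 25b + 5c + d = 459
  216a + 36b + 6c + d = 810
Solving the system yields a = 4, b = -1, c = -2, d = -6.
So h(n) = 4n^3 - n^2 - 2n - 6.
Then h(0) = -6.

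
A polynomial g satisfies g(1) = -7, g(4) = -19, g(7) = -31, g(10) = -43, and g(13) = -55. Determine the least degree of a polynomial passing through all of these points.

1

Forward differences of the values at t = 1, 4, 7, 10, 13:
  g  : -7  -19  -31  -43  -55
  Δ  : -12  -12  -12  -12
  Δ^2: 0  0  0
  Δ^3: 0  0
  Δ^4: 0
The first differences are constant (-12) and nonzero, while all higher differences vanish, so the minimal degree is 1.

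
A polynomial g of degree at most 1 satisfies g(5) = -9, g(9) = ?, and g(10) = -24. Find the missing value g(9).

The 2 known points determine the degree-1 polynomial uniquely.
Write g(n) = an + b. Substituting each data point gives a linear system:
  5a + b = -9
  10a + b = -24
Solving the system yields a = -3, b = 6.
So g(n) = -3n + 6.
Then g(9) = -21.

-21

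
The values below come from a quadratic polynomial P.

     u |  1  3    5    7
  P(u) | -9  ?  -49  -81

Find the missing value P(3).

-25

The 3 known points determine the degree-2 polynomial uniquely.
Write P(u) = au^2 + bu + c. Substituting each data point gives a linear system:
  a + b + c = -9
  25a + 5b + c = -49
  49a + 7b + c = -81
Solving the system yields a = -1, b = -4, c = -4.
So P(u) = -u^2 - 4u - 4.
Then P(3) = -25.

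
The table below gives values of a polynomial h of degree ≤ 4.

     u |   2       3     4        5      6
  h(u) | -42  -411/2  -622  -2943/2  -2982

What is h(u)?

h(u) = -2u^4 - 2u^3 + (3/2)u^2 - 3u + 6

Write h(u) = au^4 + bu^3 + cu^2 + du + e. Substituting each data point gives a linear system:
  16a + 8b + 4c + 2d + e = -42
  81a + 27b + 9c + 3d + e = -411/2
  256a + 64b + 16c + 4d + e = -622
  625a + 125b + 25c + 5d + e = -2943/2
  1296a + 216b + 36c + 6d + e = -2982
Solving the system yields a = -2, b = -2, c = 3/2, d = -3, e = 6.
So h(u) = -2u^4 - 2u^3 + (3/2)u^2 - 3u + 6.
Check: h(5) = -2943/2. ✓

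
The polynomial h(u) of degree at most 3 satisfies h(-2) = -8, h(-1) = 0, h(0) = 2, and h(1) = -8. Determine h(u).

Using the Lagrange interpolation formula with nodes -2, -1, 0, 1:
  L_0(u) = (u + 1)u(u - 1) / -6
  L_1(u) = (u + 2)u(u - 1) / 2
  L_2(u) = (u + 2)(u + 1)(u - 1) / -2
  L_3(u) = (u + 2)(u + 1)u / 6
Then h(u) = -8·L_0(u) + 0·L_1(u) + 2·L_2(u) - 8·L_3(u).
Expanding and collecting terms gives h(u) = -u^3 - 6u^2 - 3u + 2.
Check: h(0) = 2. ✓

h(u) = -u^3 - 6u^2 - 3u + 2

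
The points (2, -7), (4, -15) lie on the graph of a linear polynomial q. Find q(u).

Write q(u) = au + b. Substituting each data point gives a linear system:
  2a + b = -7
  4a + b = -15
Solving the system yields a = -4, b = 1.
So q(u) = -4u + 1.
Check: q(2) = -7. ✓

q(u) = -4u + 1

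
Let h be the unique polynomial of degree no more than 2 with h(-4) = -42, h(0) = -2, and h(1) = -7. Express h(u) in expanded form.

Using the Lagrange interpolation formula with nodes -4, 0, 1:
  L_0(u) = u(u - 1) / 20
  L_1(u) = (u + 4)(u - 1) / -4
  L_2(u) = (u + 4)u / 5
Then h(u) = -42·L_0(u) - 2·L_1(u) - 7·L_2(u).
Expanding and collecting terms gives h(u) = -3u^2 - 2u - 2.
Check: h(1) = -7. ✓

h(u) = -3u^2 - 2u - 2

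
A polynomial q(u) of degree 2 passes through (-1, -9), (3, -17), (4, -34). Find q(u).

q(u) = -3u^2 + 4u - 2

Using the Lagrange interpolation formula with nodes -1, 3, 4:
  L_0(u) = (u - 3)(u - 4) / 20
  L_1(u) = (u + 1)(u - 4) / -4
  L_2(u) = (u + 1)(u - 3) / 5
Then q(u) = -9·L_0(u) - 17·L_1(u) - 34·L_2(u).
Expanding and collecting terms gives q(u) = -3u² + 4u - 2.
Check: q(3) = -17. ✓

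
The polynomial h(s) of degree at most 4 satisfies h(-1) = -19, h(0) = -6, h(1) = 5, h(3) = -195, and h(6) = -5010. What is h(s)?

h(s) = -5s^4 + 6s^3 + 4s^2 + 6s - 6

Using the Lagrange interpolation formula with nodes -1, 0, 1, 3, 6:
  L_0(s) = s(s - 1)(s - 3)(s - 6) / 56
  L_1(s) = (s + 1)(s - 1)(s - 3)(s - 6) / -18
  L_2(s) = (s + 1)s(s - 3)(s - 6) / 20
  L_3(s) = (s + 1)s(s - 1)(s - 6) / -72
  L_4(s) = (s + 1)s(s - 1)(s - 3) / 630
Then h(s) = -19·L_0(s) - 6·L_1(s) + 5·L_2(s) - 195·L_3(s) - 5010·L_4(s).
Expanding and collecting terms gives h(s) = -5s^4 + 6s^3 + 4s^2 + 6s - 6.
Check: h(3) = -195. ✓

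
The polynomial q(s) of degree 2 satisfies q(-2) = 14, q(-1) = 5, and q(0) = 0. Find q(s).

Using the Lagrange interpolation formula with nodes -2, -1, 0:
  L_0(s) = (s + 1)s / 2
  L_1(s) = (s + 2)s / -1
  L_2(s) = (s + 2)(s + 1) / 2
Then q(s) = 14·L_0(s) + 5·L_1(s) + 0·L_2(s).
Expanding and collecting terms gives q(s) = 2s^2 - 3s.
Check: q(-2) = 14. ✓

q(s) = 2s^2 - 3s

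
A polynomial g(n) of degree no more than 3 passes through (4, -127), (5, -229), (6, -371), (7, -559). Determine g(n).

g(n) = -n^3 - 5n^2 + 4n + 1

Write g(n) = an^3 + bn^2 + cn + d. Substituting each data point gives a linear system:
  64a + 16b + 4c + d = -127
  125a + 25b + 5c + d = -229
  216a + 36b + 6c + d = -371
  343a + 49b + 7c + d = -559
Solving the system yields a = -1, b = -5, c = 4, d = 1.
So g(n) = -n^3 - 5n^2 + 4n + 1.
Check: g(7) = -559. ✓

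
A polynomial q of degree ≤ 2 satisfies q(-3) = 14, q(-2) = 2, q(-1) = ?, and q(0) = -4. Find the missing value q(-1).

The 3 known points determine the degree-2 polynomial uniquely.
Write q(n) = an^2 + bn + c. Substituting each data point gives a linear system:
  9a - 3b + c = 14
  4a - 2b + c = 2
  c = -4
Solving the system yields a = 3, b = 3, c = -4.
So q(n) = 3n^2 + 3n - 4.
Then q(-1) = -4.

-4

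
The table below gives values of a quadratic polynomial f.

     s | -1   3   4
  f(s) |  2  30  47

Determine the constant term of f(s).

3

Write f(s) = as^2 + bs + c. Substituting each data point gives a linear system:
  a - b + c = 2
  9a + 3b + c = 30
  16a + 4b + c = 47
Solving the system yields a = 2, b = 3, c = 3.
So f(s) = 2s^2 + 3s + 3.
The constant term is 3.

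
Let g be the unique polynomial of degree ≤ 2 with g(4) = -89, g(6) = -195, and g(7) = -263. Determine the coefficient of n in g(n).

-3

Write g(n) = an^2 + bn + c. Substituting each data point gives a linear system:
  16a + 4b + c = -89
  36a + 6b + c = -195
  49a + 7b + c = -263
Solving the system yields a = -5, b = -3, c = 3.
So g(n) = -5n^2 - 3n + 3.
The coefficient of n is -3.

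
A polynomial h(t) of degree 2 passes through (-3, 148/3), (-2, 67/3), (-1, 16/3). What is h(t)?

Write h(t) = at^2 + bt + c. Substituting each data point gives a linear system:
  9a - 3b + c = 148/3
  4a - 2b + c = 67/3
  a - b + c = 16/3
Solving the system yields a = 5, b = -2, c = -5/3.
So h(t) = 5t² - 2t - 5/3.
Check: h(-2) = 67/3. ✓

h(t) = 5t^2 - 2t - 5/3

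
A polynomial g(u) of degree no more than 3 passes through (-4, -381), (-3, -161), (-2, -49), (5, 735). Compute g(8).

Using the Lagrange interpolation formula with nodes -4, -3, -2, 5:
  L_0(u) = (u + 3)(u + 2)(u - 5) / -18
  L_1(u) = (u + 4)(u + 2)(u - 5) / 8
  L_2(u) = (u + 4)(u + 3)(u - 5) / -14
  L_3(u) = (u + 4)(u + 3)(u + 2) / 504
Then g(u) = -381·L_0(u) - 161·L_1(u) - 49·L_2(u) + 735·L_3(u).
Expanding and collecting terms gives g(u) = 6u^3 - 2u - 5.
Evaluating at u = 8: g(8) = 3051.

3051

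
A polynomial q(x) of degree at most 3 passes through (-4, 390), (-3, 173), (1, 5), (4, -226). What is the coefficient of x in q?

3

Write q(x) = ax^3 + bx^2 + cx + d. Substituting each data point gives a linear system:
  -64a + 16b - 4c + d = 390
  -27a + 9b - 3c + d = 173
  a + b + c + d = 5
  64a + 16b + 4c + d = -226
Solving the system yields a = -5, b = 5, c = 3, d = 2.
So q(x) = -5x^3 + 5x^2 + 3x + 2.
The coefficient of x is 3.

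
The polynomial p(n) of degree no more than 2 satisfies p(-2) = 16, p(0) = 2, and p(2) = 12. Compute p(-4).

54

Write p(n) = an^2 + bn + c. Substituting each data point gives a linear system:
  4a - 2b + c = 16
  c = 2
  4a + 2b + c = 12
Solving the system yields a = 3, b = -1, c = 2.
So p(n) = 3n² - n + 2.
Then p(-4) = 54.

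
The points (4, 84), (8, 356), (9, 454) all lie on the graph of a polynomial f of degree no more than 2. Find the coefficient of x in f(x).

Write f(x) = ax^2 + bx + c. Substituting each data point gives a linear system:
  16a + 4b + c = 84
  64a + 8b + c = 356
  81a + 9b + c = 454
Solving the system yields a = 6, b = -4, c = 4.
So f(x) = 6x^2 - 4x + 4.
The coefficient of x is -4.

-4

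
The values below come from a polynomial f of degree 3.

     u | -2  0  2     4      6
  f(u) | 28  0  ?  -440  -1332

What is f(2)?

-76

The 4 known points determine the degree-3 polynomial uniquely.
Write f(u) = au^3 + bu^2 + cu + d. Substituting each data point gives a linear system:
  -8a + 4b - 2c + d = 28
  d = 0
  64a + 16b + 4c + d = -440
  216a + 36b + 6c + d = -1332
Solving the system yields a = -5, b = -6, c = -6, d = 0.
So f(u) = -5u^3 - 6u^2 - 6u.
Then f(2) = -76.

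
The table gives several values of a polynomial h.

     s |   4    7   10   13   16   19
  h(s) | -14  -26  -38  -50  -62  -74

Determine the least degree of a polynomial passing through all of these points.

Forward differences of the values at s = 4, 7, 10, 13, 16, 19:
  h  : -14  -26  -38  -50  -62  -74
  Δ  : -12  -12  -12  -12  -12
  Δ^2: 0  0  0  0
  Δ^3: 0  0  0
  Δ^4: 0  0
  Δ^5: 0
The first differences are constant (-12) and nonzero, while all higher differences vanish, so the minimal degree is 1.

1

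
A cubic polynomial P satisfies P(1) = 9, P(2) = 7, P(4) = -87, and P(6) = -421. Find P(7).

Write P(x) = ax^3 + bx^2 + cx + d. Substituting each data point gives a linear system:
  a + b + c + d = 9
  8a + 4b + 2c + d = 7
  64a + 16b + 4c + d = -87
  216a + 36b + 6c + d = -421
Solving the system yields a = -3, b = 6, c = 1, d = 5.
So P(x) = -3x^3 + 6x^2 + x + 5.
Then P(7) = -723.

-723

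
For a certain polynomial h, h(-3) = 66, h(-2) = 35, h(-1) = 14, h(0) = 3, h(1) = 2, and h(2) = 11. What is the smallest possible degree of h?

2

Forward differences of the values at x = -3, -2, -1, 0, 1, 2:
  h  : 66  35  14  3  2  11
  Δ  : -31  -21  -11  -1  9
  Δ^2: 10  10  10  10
  Δ^3: 0  0  0
  Δ^4: 0  0
  Δ^5: 0
The second differences are constant (10) and nonzero, while all higher differences vanish, so the minimal degree is 2.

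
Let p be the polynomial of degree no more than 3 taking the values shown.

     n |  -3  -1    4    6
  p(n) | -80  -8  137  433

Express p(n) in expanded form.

Using the Lagrange interpolation formula with nodes -3, -1, 4, 6:
  L_0(n) = (n + 1)(n - 4)(n - 6) / -126
  L_1(n) = (n + 3)(n - 4)(n - 6) / 70
  L_2(n) = (n + 3)(n + 1)(n - 6) / -70
  L_3(n) = (n + 3)(n + 1)(n - 4) / 126
Then p(n) = -80·L_0(n) - 8·L_1(n) + 137·L_2(n) + 433·L_3(n).
Expanding and collecting terms gives p(n) = 2n³ - n² + 6n + 1.
Check: p(-3) = -80. ✓

p(n) = 2n^3 - n^2 + 6n + 1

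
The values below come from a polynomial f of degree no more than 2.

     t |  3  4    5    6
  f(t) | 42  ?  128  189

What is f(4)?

On equispaced nodes a degree-2 polynomial has vanishing third forward difference, so
  - f(3) + 3·f(4) - 3·f(5) + f(6) = 0.
Substituting the known values and solving for f(4):
  3·f(4) = 237
  f(4) = 79.

79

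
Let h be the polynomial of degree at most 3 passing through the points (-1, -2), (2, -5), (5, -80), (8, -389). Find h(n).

Write h(n) = an^3 + bn^2 + cn + d. Substituting each data point gives a linear system:
  -a + b - c + d = -2
  8a + 4b + 2c + d = -5
  125a + 25b + 5c + d = -80
  512a + 64b + 8c + d = -389
Solving the system yields a = -1, b = 2, c = 0, d = -5.
So h(n) = -n³ + 2n² - 5.
Check: h(8) = -389. ✓

h(n) = -n^3 + 2n^2 - 5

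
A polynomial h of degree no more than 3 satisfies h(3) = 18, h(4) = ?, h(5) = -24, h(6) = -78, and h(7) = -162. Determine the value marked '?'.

The 4 known points determine the degree-3 polynomial uniquely.
Write h(t) = at^3 + bt^2 + ct + d. Substituting each data point gives a linear system:
  27a + 9b + 3c + d = 18
  125a + 25b + 5c + d = -24
  216a + 36b + 6c + d = -78
  343a + 49b + 7c + d = -162
Solving the system yields a = -1, b = 3, c = 4, d = 6.
So h(t) = -t^3 + 3t^2 + 4t + 6.
Then h(4) = 6.

6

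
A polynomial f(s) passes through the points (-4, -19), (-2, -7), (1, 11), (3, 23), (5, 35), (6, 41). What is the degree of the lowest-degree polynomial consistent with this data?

1

Divided differences on the nodes -4, -2, 1, 3, 5, 6:
  order 0: -19  -7  11  23  35  41
  order 1: 6  6  6  6  6
  order 2: 0  0  0  0
  order 3: 0  0  0
  order 4: 0  0
  order 5: 0
The order-1 divided differences are all 6 (nonzero) and every higher order vanishes, so the data lies on a polynomial of degree exactly 1.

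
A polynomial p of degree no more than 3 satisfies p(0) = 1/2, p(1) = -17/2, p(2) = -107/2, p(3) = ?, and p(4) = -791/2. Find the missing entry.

The 4 known points determine the degree-3 polynomial uniquely.
Write p(x) = ax^3 + bx^2 + cx + d. Substituting each data point gives a linear system:
  d = 1/2
  a + b + c + d = -17/2
  8a + 4b + 2c + d = -107/2
  64a + 16b + 4c + d = -791/2
Solving the system yields a = -6, b = 0, c = -3, d = 1/2.
So p(x) = -6x³ - 3x + 1/2.
Then p(3) = -341/2.

-341/2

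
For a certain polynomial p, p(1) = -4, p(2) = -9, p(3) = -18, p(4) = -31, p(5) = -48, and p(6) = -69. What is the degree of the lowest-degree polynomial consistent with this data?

2

Forward differences of the values at t = 1, 2, 3, 4, 5, 6:
  p  : -4  -9  -18  -31  -48  -69
  Δ  : -5  -9  -13  -17  -21
  Δ^2: -4  -4  -4  -4
  Δ^3: 0  0  0
  Δ^4: 0  0
  Δ^5: 0
The second differences are constant (-4) and nonzero, while all higher differences vanish, so the minimal degree is 2.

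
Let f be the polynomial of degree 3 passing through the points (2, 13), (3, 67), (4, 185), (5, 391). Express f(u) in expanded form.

f(u) = 4u^3 - 4u^2 - 2u + 1

Using the Lagrange interpolation formula with nodes 2, 3, 4, 5:
  L_0(u) = (u - 3)(u - 4)(u - 5) / -6
  L_1(u) = (u - 2)(u - 4)(u - 5) / 2
  L_2(u) = (u - 2)(u - 3)(u - 5) / -2
  L_3(u) = (u - 2)(u - 3)(u - 4) / 6
Then f(u) = 13·L_0(u) + 67·L_1(u) + 185·L_2(u) + 391·L_3(u).
Expanding and collecting terms gives f(u) = 4u^3 - 4u^2 - 2u + 1.
Check: f(2) = 13. ✓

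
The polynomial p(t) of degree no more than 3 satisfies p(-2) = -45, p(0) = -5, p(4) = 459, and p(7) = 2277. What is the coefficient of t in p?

Write p(t) = at^3 + bt^2 + ct + d. Substituting each data point gives a linear system:
  -8a + 4b - 2c + d = -45
  d = -5
  64a + 16b + 4c + d = 459
  343a + 49b + 7c + d = 2277
Solving the system yields a = 6, b = 4, c = 4, d = -5.
So p(t) = 6t^3 + 4t^2 + 4t - 5.
The coefficient of t is 4.

4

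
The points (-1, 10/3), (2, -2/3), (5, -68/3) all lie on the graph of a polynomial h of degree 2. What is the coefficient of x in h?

-1/3

Write h(x) = ax^2 + bx + c. Substituting each data point gives a linear system:
  a - b + c = 10/3
  4a + 2b + c = -2/3
  25a + 5b + c = -68/3
Solving the system yields a = -1, b = -1/3, c = 4.
So h(x) = -x^2 - (1/3)x + 4.
The coefficient of x is -1/3.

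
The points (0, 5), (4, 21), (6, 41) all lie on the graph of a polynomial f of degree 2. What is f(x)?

f(x) = x^2 + 5

Write f(x) = ax^2 + bx + c. Substituting each data point gives a linear system:
  c = 5
  16a + 4b + c = 21
  36a + 6b + c = 41
Solving the system yields a = 1, b = 0, c = 5.
So f(x) = x^2 + 5.
Check: f(0) = 5. ✓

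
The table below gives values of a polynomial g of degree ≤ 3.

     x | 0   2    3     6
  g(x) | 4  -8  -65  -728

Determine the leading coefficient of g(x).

-4

Write g(x) = ax^3 + bx^2 + cx + d. Substituting each data point gives a linear system:
  d = 4
  8a + 4b + 2c + d = -8
  27a + 9b + 3c + d = -65
  216a + 36b + 6c + d = -728
Solving the system yields a = -4, b = 3, c = 4, d = 4.
So g(x) = -4x³ + 3x² + 4x + 4.
The leading coefficient is -4.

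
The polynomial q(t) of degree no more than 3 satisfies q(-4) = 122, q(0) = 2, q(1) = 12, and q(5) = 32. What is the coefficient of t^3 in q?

Write q(t) = at^3 + bt^2 + ct + d. Substituting each data point gives a linear system:
  -64a + 16b - 4c + d = 122
  d = 2
  a + b + c + d = 12
  125a + 25b + 5c + d = 32
Solving the system yields a = -1, b = 5, c = 6, d = 2.
So q(t) = -t³ + 5t² + 6t + 2.
The leading coefficient is -1.

-1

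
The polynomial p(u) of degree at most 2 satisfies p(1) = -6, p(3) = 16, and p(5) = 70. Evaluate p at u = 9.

Forward differences of the values at u = 1, 3, 5:
  p  : -6  16  70
  Δ  : 22  54
  Δ^2: 32
The second differences are constant, confirming degree 2.
Interpolating (Newton forward form) and evaluating at u = 9 gives p(9) = 274.

274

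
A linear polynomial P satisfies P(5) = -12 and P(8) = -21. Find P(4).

-9

Write P(n) = an + b. Substituting each data point gives a linear system:
  5a + b = -12
  8a + b = -21
Solving the system yields a = -3, b = 3.
So P(n) = -3n + 3.
Then P(4) = -9.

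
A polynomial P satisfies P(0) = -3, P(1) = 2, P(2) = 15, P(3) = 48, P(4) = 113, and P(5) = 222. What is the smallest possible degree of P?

Forward differences of the values at x = 0, 1, 2, 3, 4, 5:
  P  : -3  2  15  48  113  222
  Δ  : 5  13  33  65  109
  Δ^2: 8  20  32  44
  Δ^3: 12  12  12
  Δ^4: 0  0
  Δ^5: 0
The third differences are constant (12) and nonzero, while all higher differences vanish, so the minimal degree is 3.

3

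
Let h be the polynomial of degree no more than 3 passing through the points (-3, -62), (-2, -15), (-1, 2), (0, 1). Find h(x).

Using the Lagrange interpolation formula with nodes -3, -2, -1, 0:
  L_0(x) = (x + 2)(x + 1)x / -6
  L_1(x) = (x + 3)(x + 1)x / 2
  L_2(x) = (x + 3)(x + 2)x / -2
  L_3(x) = (x + 3)(x + 2)(x + 1) / 6
Then h(x) = -62·L_0(x) - 15·L_1(x) + 2·L_2(x) + 1·L_3(x).
Expanding and collecting terms gives h(x) = 2x^3 - 3x^2 - 6x + 1.
Check: h(0) = 1. ✓

h(x) = 2x^3 - 3x^2 - 6x + 1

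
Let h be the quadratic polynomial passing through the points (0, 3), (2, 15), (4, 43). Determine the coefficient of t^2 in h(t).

Write h(t) = at^2 + bt + c. Substituting each data point gives a linear system:
  c = 3
  4a + 2b + c = 15
  16a + 4b + c = 43
Solving the system yields a = 2, b = 2, c = 3.
So h(t) = 2t^2 + 2t + 3.
The leading coefficient is 2.

2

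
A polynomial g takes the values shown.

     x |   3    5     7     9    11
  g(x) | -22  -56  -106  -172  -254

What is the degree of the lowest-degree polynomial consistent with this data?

Forward differences of the values at x = 3, 5, 7, 9, 11:
  g  : -22  -56  -106  -172  -254
  Δ  : -34  -50  -66  -82
  Δ^2: -16  -16  -16
  Δ^3: 0  0
  Δ^4: 0
The second differences are constant (-16) and nonzero, while all higher differences vanish, so the minimal degree is 2.

2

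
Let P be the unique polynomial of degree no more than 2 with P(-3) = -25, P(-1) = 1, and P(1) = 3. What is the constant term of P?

Write P(t) = at^2 + bt + c. Substituting each data point gives a linear system:
  9a - 3b + c = -25
  a - b + c = 1
  a + b + c = 3
Solving the system yields a = -3, b = 1, c = 5.
So P(t) = -3t² + t + 5.
The constant term is 5.

5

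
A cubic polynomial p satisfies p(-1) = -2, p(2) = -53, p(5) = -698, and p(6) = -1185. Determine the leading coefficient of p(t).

-5

Write p(t) = at^3 + bt^2 + ct + d. Substituting each data point gives a linear system:
  -a + b - c + d = -2
  8a + 4b + 2c + d = -53
  125a + 25b + 5c + d = -698
  216a + 36b + 6c + d = -1185
Solving the system yields a = -5, b = -3, c = 1, d = -3.
So p(t) = -5t^3 - 3t^2 + t - 3.
The leading coefficient is -5.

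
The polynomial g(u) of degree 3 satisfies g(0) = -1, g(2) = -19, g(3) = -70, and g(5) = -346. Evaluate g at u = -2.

25

Using the Lagrange interpolation formula with nodes 0, 2, 3, 5:
  L_0(u) = (u - 2)(u - 3)(u - 5) / -30
  L_1(u) = u(u - 3)(u - 5) / 6
  L_2(u) = u(u - 2)(u - 5) / -6
  L_3(u) = u(u - 2)(u - 3) / 30
Then g(u) = -1·L_0(u) - 19·L_1(u) - 70·L_2(u) - 346·L_3(u).
Expanding and collecting terms gives g(u) = -3u^3 + u^2 + u - 1.
Evaluating at u = -2: g(-2) = 25.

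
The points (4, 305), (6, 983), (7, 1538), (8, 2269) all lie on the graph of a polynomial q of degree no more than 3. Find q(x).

Write q(x) = ax^3 + bx^2 + cx + d. Substituting each data point gives a linear system:
  64a + 16b + 4c + d = 305
  216a + 36b + 6c + d = 983
  343a + 49b + 7c + d = 1538
  512a + 64b + 8c + d = 2269
Solving the system yields a = 4, b = 4, c = -5, d = 5.
So q(x) = 4x^3 + 4x^2 - 5x + 5.
Check: q(8) = 2269. ✓

q(x) = 4x^3 + 4x^2 - 5x + 5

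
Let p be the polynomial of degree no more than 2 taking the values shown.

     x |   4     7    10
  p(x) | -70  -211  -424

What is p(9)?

Using the Lagrange interpolation formula with nodes 4, 7, 10:
  L_0(x) = (x - 7)(x - 10) / 18
  L_1(x) = (x - 4)(x - 10) / -9
  L_2(x) = (x - 4)(x - 7) / 18
Then p(x) = -70·L_0(x) - 211·L_1(x) - 424·L_2(x).
Expanding and collecting terms gives p(x) = -4x^2 - 3x + 6.
Evaluating at x = 9: p(9) = -345.

-345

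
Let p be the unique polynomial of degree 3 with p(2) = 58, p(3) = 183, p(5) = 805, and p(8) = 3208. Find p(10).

6210

Using the Lagrange interpolation formula with nodes 2, 3, 5, 8:
  L_0(t) = (t - 3)(t - 5)(t - 8) / -18
  L_1(t) = (t - 2)(t - 5)(t - 8) / 10
  L_2(t) = (t - 2)(t - 3)(t - 8) / -18
  L_3(t) = (t - 2)(t - 3)(t - 5) / 90
Then p(t) = 58·L_0(t) + 183·L_1(t) + 805·L_2(t) + 3208·L_3(t).
Expanding and collecting terms gives p(t) = 6t^3 + 2t^2 + t.
Evaluating at t = 10: p(10) = 6210.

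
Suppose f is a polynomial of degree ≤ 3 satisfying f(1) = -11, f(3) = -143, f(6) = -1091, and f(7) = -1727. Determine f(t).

f(t) = -5t^3 - t - 5

Using the Lagrange interpolation formula with nodes 1, 3, 6, 7:
  L_0(t) = (t - 3)(t - 6)(t - 7) / -60
  L_1(t) = (t - 1)(t - 6)(t - 7) / 24
  L_2(t) = (t - 1)(t - 3)(t - 7) / -15
  L_3(t) = (t - 1)(t - 3)(t - 6) / 24
Then f(t) = -11·L_0(t) - 143·L_1(t) - 1091·L_2(t) - 1727·L_3(t).
Expanding and collecting terms gives f(t) = -5t^3 - t - 5.
Check: f(3) = -143. ✓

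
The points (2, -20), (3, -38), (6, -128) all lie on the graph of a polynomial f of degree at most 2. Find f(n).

Using the Lagrange interpolation formula with nodes 2, 3, 6:
  L_0(n) = (n - 3)(n - 6) / 4
  L_1(n) = (n - 2)(n - 6) / -3
  L_2(n) = (n - 2)(n - 3) / 12
Then f(n) = -20·L_0(n) - 38·L_1(n) - 128·L_2(n).
Expanding and collecting terms gives f(n) = -3n² - 3n - 2.
Check: f(2) = -20. ✓

f(n) = -3n^2 - 3n - 2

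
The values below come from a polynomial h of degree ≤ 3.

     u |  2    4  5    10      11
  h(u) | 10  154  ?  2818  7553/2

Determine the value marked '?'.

The 4 known points determine the degree-3 polynomial uniquely.
Write h(u) = au^3 + bu^2 + cu + d. Substituting each data point gives a linear system:
  8a + 4b + 2c + d = 10
  64a + 16b + 4c + d = 154
  1000a + 100b + 10c + d = 2818
  1331a + 121b + 11c + d = 7553/2
Solving the system yields a = 3, b = -3/2, c = -3, d = -2.
So h(u) = 3u³ - (3/2)u² - 3u - 2.
Then h(5) = 641/2.

641/2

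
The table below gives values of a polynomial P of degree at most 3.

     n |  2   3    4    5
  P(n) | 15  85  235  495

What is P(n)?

P(n) = 5n^3 - 5n^2 - 5

Using the Lagrange interpolation formula with nodes 2, 3, 4, 5:
  L_0(n) = (n - 3)(n - 4)(n - 5) / -6
  L_1(n) = (n - 2)(n - 4)(n - 5) / 2
  L_2(n) = (n - 2)(n - 3)(n - 5) / -2
  L_3(n) = (n - 2)(n - 3)(n - 4) / 6
Then P(n) = 15·L_0(n) + 85·L_1(n) + 235·L_2(n) + 495·L_3(n).
Expanding and collecting terms gives P(n) = 5n^3 - 5n^2 - 5.
Check: P(3) = 85. ✓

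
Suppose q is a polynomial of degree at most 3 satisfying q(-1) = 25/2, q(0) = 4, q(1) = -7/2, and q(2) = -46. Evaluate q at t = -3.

Forward differences of the values at t = -1, 0, 1, 2:
  q  : 25/2  4  -7/2  -46
  Δ  : -17/2  -15/2  -85/2
  Δ^2: 1  -35
  Δ^3: -36
The third differences are constant, confirming degree 3.
Interpolating (Newton forward form) and evaluating at t = -3 gives q(-3) = 353/2.

353/2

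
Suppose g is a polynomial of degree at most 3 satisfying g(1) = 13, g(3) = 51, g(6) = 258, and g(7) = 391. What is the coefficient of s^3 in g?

Write g(s) = as^3 + bs^2 + cs + d. Substituting each data point gives a linear system:
  a + b + c + d = 13
  27a + 9b + 3c + d = 51
  216a + 36b + 6c + d = 258
  343a + 49b + 7c + d = 391
Solving the system yields a = 1, b = 0, c = 6, d = 6.
So g(s) = s^3 + 6s + 6.
The leading coefficient is 1.

1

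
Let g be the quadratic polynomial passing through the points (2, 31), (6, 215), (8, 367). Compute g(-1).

-2

Using the Lagrange interpolation formula with nodes 2, 6, 8:
  L_0(n) = (n - 6)(n - 8) / 24
  L_1(n) = (n - 2)(n - 8) / -8
  L_2(n) = (n - 2)(n - 6) / 12
Then g(n) = 31·L_0(n) + 215·L_1(n) + 367·L_2(n).
Expanding and collecting terms gives g(n) = 5n² + 6n - 1.
Evaluating at n = -1: g(-1) = -2.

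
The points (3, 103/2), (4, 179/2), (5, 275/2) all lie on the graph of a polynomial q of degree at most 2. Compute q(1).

11/2

Forward differences of the values at x = 3, 4, 5:
  q  : 103/2  179/2  275/2
  Δ  : 38  48
  Δ^2: 10
The second differences are constant, confirming degree 2.
Interpolating (Newton forward form) and evaluating at x = 1 gives q(1) = 11/2.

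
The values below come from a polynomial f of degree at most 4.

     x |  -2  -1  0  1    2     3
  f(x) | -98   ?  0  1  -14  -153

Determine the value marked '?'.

-5

On equispaced nodes a degree-4 polynomial has vanishing fifth forward difference, so
  - f(-2) + 5·f(-1) - 10·f(0) + 10·f(1) - 5·f(2) + f(3) = 0.
Substituting the known values and solving for f(-1):
  5·f(-1) = -25
  f(-1) = -5.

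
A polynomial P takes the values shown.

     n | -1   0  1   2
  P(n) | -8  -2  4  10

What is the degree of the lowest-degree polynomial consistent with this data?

1

Forward differences of the values at n = -1, 0, 1, 2:
  P  : -8  -2  4  10
  Δ  : 6  6  6
  Δ^2: 0  0
  Δ^3: 0
The first differences are constant (6) and nonzero, while all higher differences vanish, so the minimal degree is 1.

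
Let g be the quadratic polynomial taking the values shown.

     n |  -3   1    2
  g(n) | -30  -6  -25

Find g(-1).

Write g(n) = an^2 + bn + c. Substituting each data point gives a linear system:
  9a - 3b + c = -30
  a + b + c = -6
  4a + 2b + c = -25
Solving the system yields a = -5, b = -4, c = 3.
So g(n) = -5n^2 - 4n + 3.
Then g(-1) = 2.

2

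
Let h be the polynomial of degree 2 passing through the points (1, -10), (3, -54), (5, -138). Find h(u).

h(u) = -5u^2 - 2u - 3

Using the Lagrange interpolation formula with nodes 1, 3, 5:
  L_0(u) = (u - 3)(u - 5) / 8
  L_1(u) = (u - 1)(u - 5) / -4
  L_2(u) = (u - 1)(u - 3) / 8
Then h(u) = -10·L_0(u) - 54·L_1(u) - 138·L_2(u).
Expanding and collecting terms gives h(u) = -5u² - 2u - 3.
Check: h(3) = -54. ✓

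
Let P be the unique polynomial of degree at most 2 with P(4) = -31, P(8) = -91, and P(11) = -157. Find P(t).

Write P(t) = at^2 + bt + c. Substituting each data point gives a linear system:
  16a + 4b + c = -31
  64a + 8b + c = -91
  121a + 11b + c = -157
Solving the system yields a = -1, b = -3, c = -3.
So P(t) = -t^2 - 3t - 3.
Check: P(8) = -91. ✓

P(t) = -t^2 - 3t - 3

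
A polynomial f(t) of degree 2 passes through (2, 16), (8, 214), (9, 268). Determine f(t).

Write f(t) = at^2 + bt + c. Substituting each data point gives a linear system:
  4a + 2b + c = 16
  64a + 8b + c = 214
  81a + 9b + c = 268
Solving the system yields a = 3, b = 3, c = -2.
So f(t) = 3t^2 + 3t - 2.
Check: f(9) = 268. ✓

f(t) = 3t^2 + 3t - 2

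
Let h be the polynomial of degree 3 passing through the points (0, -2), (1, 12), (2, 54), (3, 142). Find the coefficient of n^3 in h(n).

Write h(n) = an^3 + bn^2 + cn + d. Substituting each data point gives a linear system:
  d = -2
  a + b + c + d = 12
  8a + 4b + 2c + d = 54
  27a + 9b + 3c + d = 142
Solving the system yields a = 3, b = 5, c = 6, d = -2.
So h(n) = 3n³ + 5n² + 6n - 2.
The leading coefficient is 3.

3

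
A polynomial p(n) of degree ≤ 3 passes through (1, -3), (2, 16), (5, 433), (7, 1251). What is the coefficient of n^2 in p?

Write p(n) = an^3 + bn^2 + cn + d. Substituting each data point gives a linear system:
  a + b + c + d = -3
  8a + 4b + 2c + d = 16
  125a + 25b + 5c + d = 433
  343a + 49b + 7c + d = 1251
Solving the system yields a = 4, b = -2, c = -3, d = -2.
So p(n) = 4n³ - 2n² - 3n - 2.
The coefficient of n^2 is -2.

-2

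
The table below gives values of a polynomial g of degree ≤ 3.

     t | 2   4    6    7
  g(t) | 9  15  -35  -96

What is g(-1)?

Using the Lagrange interpolation formula with nodes 2, 4, 6, 7:
  L_0(t) = (t - 4)(t - 6)(t - 7) / -40
  L_1(t) = (t - 2)(t - 6)(t - 7) / 12
  L_2(t) = (t - 2)(t - 4)(t - 7) / -8
  L_3(t) = (t - 2)(t - 4)(t - 6) / 15
Then g(t) = 9·L_0(t) + 15·L_1(t) - 35·L_2(t) - 96·L_3(t).
Expanding and collecting terms gives g(t) = -t^3 + 5t^2 + t - 5.
Evaluating at t = -1: g(-1) = 0.

0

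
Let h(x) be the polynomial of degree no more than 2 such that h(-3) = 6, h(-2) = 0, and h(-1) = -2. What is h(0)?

Forward differences of the values at x = -3, -2, -1:
  h  : 6  0  -2
  Δ  : -6  -2
  Δ^2: 4
The second differences are constant, confirming degree 2.
Interpolating (Newton forward form) and evaluating at x = 0 gives h(0) = 0.

0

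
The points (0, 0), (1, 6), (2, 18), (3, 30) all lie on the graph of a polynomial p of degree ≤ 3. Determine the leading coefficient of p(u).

-1

Write p(u) = au^3 + bu^2 + cu + d. Substituting each data point gives a linear system:
  d = 0
  a + b + c + d = 6
  8a + 4b + 2c + d = 18
  27a + 9b + 3c + d = 30
Solving the system yields a = -1, b = 6, c = 1, d = 0.
So p(u) = -u^3 + 6u^2 + u.
The leading coefficient is -1.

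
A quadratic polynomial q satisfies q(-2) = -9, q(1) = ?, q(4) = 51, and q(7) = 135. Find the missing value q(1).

The 3 known points determine the degree-2 polynomial uniquely.
Write q(x) = ax^2 + bx + c. Substituting each data point gives a linear system:
  4a - 2b + c = -9
  16a + 4b + c = 51
  49a + 7b + c = 135
Solving the system yields a = 2, b = 6, c = -5.
So q(x) = 2x^2 + 6x - 5.
Then q(1) = 3.

3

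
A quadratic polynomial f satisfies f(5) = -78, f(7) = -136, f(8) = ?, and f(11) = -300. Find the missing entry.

The 3 known points determine the degree-2 polynomial uniquely.
Write f(s) = as^2 + bs + c. Substituting each data point gives a linear system:
  25a + 5b + c = -78
  49a + 7b + c = -136
  121a + 11b + c = -300
Solving the system yields a = -2, b = -5, c = -3.
So f(s) = -2s^2 - 5s - 3.
Then f(8) = -171.

-171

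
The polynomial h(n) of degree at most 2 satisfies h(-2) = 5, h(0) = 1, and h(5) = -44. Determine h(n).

h(n) = -n^2 - 4n + 1

Write h(n) = an^2 + bn + c. Substituting each data point gives a linear system:
  4a - 2b + c = 5
  c = 1
  25a + 5b + c = -44
Solving the system yields a = -1, b = -4, c = 1.
So h(n) = -n^2 - 4n + 1.
Check: h(0) = 1. ✓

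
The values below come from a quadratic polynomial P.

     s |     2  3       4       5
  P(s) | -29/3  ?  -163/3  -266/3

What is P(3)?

The 3 known points determine the degree-2 polynomial uniquely.
Write P(s) = as^2 + bs + c. Substituting each data point gives a linear system:
  4a + 2b + c = -29/3
  16a + 4b + c = -163/3
  25a + 5b + c = -266/3
Solving the system yields a = -4, b = 5/3, c = 3.
So P(s) = -4s² + (5/3)s + 3.
Then P(3) = -28.

-28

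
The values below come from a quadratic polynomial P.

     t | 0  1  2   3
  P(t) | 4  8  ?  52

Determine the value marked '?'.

The 3 known points determine the degree-2 polynomial uniquely.
Write P(t) = at^2 + bt + c. Substituting each data point gives a linear system:
  c = 4
  a + b + c = 8
  9a + 3b + c = 52
Solving the system yields a = 6, b = -2, c = 4.
So P(t) = 6t² - 2t + 4.
Then P(2) = 24.

24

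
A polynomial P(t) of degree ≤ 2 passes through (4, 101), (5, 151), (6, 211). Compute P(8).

361

Forward differences of the values at t = 4, 5, 6:
  P  : 101  151  211
  Δ  : 50  60
  Δ^2: 10
The second differences are constant, confirming degree 2.
Interpolating (Newton forward form) and evaluating at t = 8 gives P(8) = 361.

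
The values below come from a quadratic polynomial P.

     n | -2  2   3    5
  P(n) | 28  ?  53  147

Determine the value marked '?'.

24

The 3 known points determine the degree-2 polynomial uniquely.
Write P(n) = an^2 + bn + c. Substituting each data point gives a linear system:
  4a - 2b + c = 28
  9a + 3b + c = 53
  25a + 5b + c = 147
Solving the system yields a = 6, b = -1, c = 2.
So P(n) = 6n^2 - n + 2.
Then P(2) = 24.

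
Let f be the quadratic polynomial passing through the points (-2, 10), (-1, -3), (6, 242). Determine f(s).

f(s) = 6s^2 + 5s - 4

Using the Lagrange interpolation formula with nodes -2, -1, 6:
  L_0(s) = (s + 1)(s - 6) / 8
  L_1(s) = (s + 2)(s - 6) / -7
  L_2(s) = (s + 2)(s + 1) / 56
Then f(s) = 10·L_0(s) - 3·L_1(s) + 242·L_2(s).
Expanding and collecting terms gives f(s) = 6s² + 5s - 4.
Check: f(6) = 242. ✓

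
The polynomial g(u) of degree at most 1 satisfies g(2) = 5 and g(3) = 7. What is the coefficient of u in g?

2

Write g(u) = au + b. Substituting each data point gives a linear system:
  2a + b = 5
  3a + b = 7
Solving the system yields a = 2, b = 1.
So g(u) = 2u + 1.
The leading coefficient is 2.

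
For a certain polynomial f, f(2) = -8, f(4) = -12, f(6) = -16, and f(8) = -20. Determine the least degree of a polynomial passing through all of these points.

1

Forward differences of the values at u = 2, 4, 6, 8:
  f  : -8  -12  -16  -20
  Δ  : -4  -4  -4
  Δ^2: 0  0
  Δ^3: 0
The first differences are constant (-4) and nonzero, while all higher differences vanish, so the minimal degree is 1.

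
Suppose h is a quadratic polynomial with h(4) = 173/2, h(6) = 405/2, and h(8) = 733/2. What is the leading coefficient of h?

Write h(n) = an^2 + bn + c. Substituting each data point gives a linear system:
  16a + 4b + c = 173/2
  36a + 6b + c = 405/2
  64a + 8b + c = 733/2
Solving the system yields a = 6, b = -2, c = -3/2.
So h(n) = 6n² - 2n - 3/2.
The leading coefficient is 6.

6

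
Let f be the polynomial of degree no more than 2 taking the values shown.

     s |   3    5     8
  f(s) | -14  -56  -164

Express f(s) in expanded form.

Using the Lagrange interpolation formula with nodes 3, 5, 8:
  L_0(s) = (s - 5)(s - 8) / 10
  L_1(s) = (s - 3)(s - 8) / -6
  L_2(s) = (s - 3)(s - 5) / 15
Then f(s) = -14·L_0(s) - 56·L_1(s) - 164·L_2(s).
Expanding and collecting terms gives f(s) = -3s^2 + 3s + 4.
Check: f(8) = -164. ✓

f(s) = -3s^2 + 3s + 4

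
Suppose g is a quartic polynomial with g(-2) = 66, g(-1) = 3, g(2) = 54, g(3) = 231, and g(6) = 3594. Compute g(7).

6699

Write g(u) = au^4 + bu^3 + cu^2 + du + e. Substituting each data point gives a linear system:
  16a - 8b + 4c - 2d + e = 66
  a - b + c - d + e = 3
  16a + 8b + 4c + 2d + e = 54
  81a + 27b + 9c + 3d + e = 231
  1296a + 216b + 36c + 6d + e = 3594
Solving the system yields a = 3, b = -2, c = 3, d = 5, e = 0.
So g(u) = 3u^4 - 2u^3 + 3u^2 + 5u.
Then g(7) = 6699.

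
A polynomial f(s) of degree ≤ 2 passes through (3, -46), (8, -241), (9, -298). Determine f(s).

f(s) = -3s^2 - 6s - 1

Write f(s) = as^2 + bs + c. Substituting each data point gives a linear system:
  9a + 3b + c = -46
  64a + 8b + c = -241
  81a + 9b + c = -298
Solving the system yields a = -3, b = -6, c = -1.
So f(s) = -3s² - 6s - 1.
Check: f(9) = -298. ✓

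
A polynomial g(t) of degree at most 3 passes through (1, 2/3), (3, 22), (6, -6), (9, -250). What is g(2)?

34/3

Write g(t) = at^3 + bt^2 + ct + d. Substituting each data point gives a linear system:
  a + b + c + d = 2/3
  27a + 9b + 3c + d = 22
  216a + 36b + 6c + d = -6
  729a + 81b + 9c + d = -250
Solving the system yields a = -1, b = 6, c = -1/3, d = -4.
So g(t) = -t³ + 6t² - (1/3)t - 4.
Then g(2) = 34/3.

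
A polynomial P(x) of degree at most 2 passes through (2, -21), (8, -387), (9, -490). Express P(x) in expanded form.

P(x) = -6x^2 - x + 5

Write P(x) = ax^2 + bx + c. Substituting each data point gives a linear system:
  4a + 2b + c = -21
  64a + 8b + c = -387
  81a + 9b + c = -490
Solving the system yields a = -6, b = -1, c = 5.
So P(x) = -6x^2 - x + 5.
Check: P(9) = -490. ✓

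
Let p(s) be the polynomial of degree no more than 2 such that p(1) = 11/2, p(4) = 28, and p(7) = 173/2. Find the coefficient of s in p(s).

-5/2

Write p(s) = as^2 + bs + c. Substituting each data point gives a linear system:
  a + b + c = 11/2
  16a + 4b + c = 28
  49a + 7b + c = 173/2
Solving the system yields a = 2, b = -5/2, c = 6.
So p(s) = 2s^2 - (5/2)s + 6.
The coefficient of s is -5/2.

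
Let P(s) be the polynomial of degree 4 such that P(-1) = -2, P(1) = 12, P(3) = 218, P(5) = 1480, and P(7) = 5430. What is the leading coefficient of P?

2

Write P(s) = as^4 + bs^3 + cs^2 + ds + e. Substituting each data point gives a linear system:
  a - b + c - d + e = -2
  a + b + c + d + e = 12
  81a + 27b + 9c + 3d + e = 218
  625a + 125b + 25c + 5d + e = 1480
  2401a + 343b + 49c + 7d + e = 5430
Solving the system yields a = 2, b = 2, c = -2, d = 5, e = 5.
So P(s) = 2s^4 + 2s^3 - 2s^2 + 5s + 5.
The leading coefficient is 2.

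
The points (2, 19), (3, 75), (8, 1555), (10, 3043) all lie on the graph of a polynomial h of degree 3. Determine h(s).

Write h(s) = as^3 + bs^2 + cs + d. Substituting each data point gives a linear system:
  8a + 4b + 2c + d = 19
  27a + 9b + 3c + d = 75
  512a + 64b + 8c + d = 1555
  1000a + 100b + 10c + d = 3043
Solving the system yields a = 3, b = 1, c = -6, d = 3.
So h(s) = 3s³ + s² - 6s + 3.
Check: h(3) = 75. ✓

h(s) = 3s^3 + s^2 - 6s + 3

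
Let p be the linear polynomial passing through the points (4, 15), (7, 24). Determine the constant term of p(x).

Write p(x) = ax + b. Substituting each data point gives a linear system:
  4a + b = 15
  7a + b = 24
Solving the system yields a = 3, b = 3.
So p(x) = 3x + 3.
The constant term is 3.

3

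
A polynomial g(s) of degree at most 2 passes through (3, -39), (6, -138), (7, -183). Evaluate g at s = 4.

-66

Using the Lagrange interpolation formula with nodes 3, 6, 7:
  L_0(s) = (s - 6)(s - 7) / 12
  L_1(s) = (s - 3)(s - 7) / -3
  L_2(s) = (s - 3)(s - 6) / 4
Then g(s) = -39·L_0(s) - 138·L_1(s) - 183·L_2(s).
Expanding and collecting terms gives g(s) = -3s^2 - 6s + 6.
Evaluating at s = 4: g(4) = -66.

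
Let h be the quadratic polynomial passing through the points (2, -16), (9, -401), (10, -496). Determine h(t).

h(t) = -5t^2 + 4

Write h(t) = at^2 + bt + c. Substituting each data point gives a linear system:
  4a + 2b + c = -16
  81a + 9b + c = -401
  100a + 10b + c = -496
Solving the system yields a = -5, b = 0, c = 4.
So h(t) = -5t^2 + 4.
Check: h(9) = -401. ✓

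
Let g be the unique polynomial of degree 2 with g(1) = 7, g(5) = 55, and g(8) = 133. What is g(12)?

Write g(t) = at^2 + bt + c. Substituting each data point gives a linear system:
  a + b + c = 7
  25a + 5b + c = 55
  64a + 8b + c = 133
Solving the system yields a = 2, b = 0, c = 5.
So g(t) = 2t^2 + 5.
Then g(12) = 293.

293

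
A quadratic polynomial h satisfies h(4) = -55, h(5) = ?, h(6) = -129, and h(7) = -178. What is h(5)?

-88

The 3 known points determine the degree-2 polynomial uniquely.
Write h(s) = as^2 + bs + c. Substituting each data point gives a linear system:
  16a + 4b + c = -55
  36a + 6b + c = -129
  49a + 7b + c = -178
Solving the system yields a = -4, b = 3, c = -3.
So h(s) = -4s^2 + 3s - 3.
Then h(5) = -88.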